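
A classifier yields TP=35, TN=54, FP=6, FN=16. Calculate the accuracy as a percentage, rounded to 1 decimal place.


Accuracy = (TP + TN) / (TP + TN + FP + FN) * 100
= (35 + 54) / (35 + 54 + 6 + 16)
= 89 / 111
= 0.8018
= 80.2%

80.2


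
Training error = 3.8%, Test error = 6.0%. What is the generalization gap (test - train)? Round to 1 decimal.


Generalization gap = test_error - train_error
= 6.0 - 3.8
= 2.2%
A moderate gap.

2.2


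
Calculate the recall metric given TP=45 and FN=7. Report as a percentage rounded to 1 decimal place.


Recall = TP / (TP + FN) * 100
= 45 / (45 + 7)
= 45 / 52
= 0.8654
= 86.5%

86.5


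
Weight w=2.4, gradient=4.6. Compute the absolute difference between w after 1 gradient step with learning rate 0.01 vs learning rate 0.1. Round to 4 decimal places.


With lr=0.01: w_new = 2.4 - 0.01 * 4.6 = 2.354
With lr=0.1: w_new = 2.4 - 0.1 * 4.6 = 1.94
Absolute difference = |2.354 - 1.94|
= 0.4140

0.4140


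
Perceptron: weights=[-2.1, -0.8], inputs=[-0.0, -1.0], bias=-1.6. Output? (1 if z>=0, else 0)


z = w . x + b
= -2.1*-0.0 + -0.8*-1.0 + -1.6
= 0.0 + 0.8 + -1.6
= 0.8 + -1.6
= -0.8
Since z = -0.8 < 0, output = 0

0


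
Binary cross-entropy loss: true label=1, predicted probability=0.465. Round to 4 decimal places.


For y=1: Loss = -log(p)
= -log(0.465)
= -(-0.7657)
= 0.7657

0.7657


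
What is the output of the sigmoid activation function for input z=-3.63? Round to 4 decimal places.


sigmoid(z) = 1 / (1 + exp(-z))
exp(-(-3.63)) = exp(3.63) = 37.7128
1 + 37.7128 = 38.7128
1 / 38.7128 = 0.0258

0.0258


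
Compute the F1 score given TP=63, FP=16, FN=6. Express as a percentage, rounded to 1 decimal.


Precision = TP / (TP + FP) = 63 / 79 = 0.7975
Recall = TP / (TP + FN) = 63 / 69 = 0.913
F1 = 2 * P * R / (P + R)
= 2 * 0.7975 * 0.913 / (0.7975 + 0.913)
= 1.4562 / 1.7105
= 0.8514
As percentage: 85.1%

85.1


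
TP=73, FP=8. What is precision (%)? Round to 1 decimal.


Precision = TP / (TP + FP) * 100
= 73 / (73 + 8)
= 73 / 81
= 0.9012
= 90.1%

90.1


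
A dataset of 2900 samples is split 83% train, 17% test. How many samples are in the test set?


Train samples = 2900 * 83% = 2407
Test samples = 2900 - 2407
= 493

493


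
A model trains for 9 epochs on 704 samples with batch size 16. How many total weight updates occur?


Iterations per epoch = 704 / 16 = 44
Total updates = iterations_per_epoch * epochs
= 44 * 9
= 396

396


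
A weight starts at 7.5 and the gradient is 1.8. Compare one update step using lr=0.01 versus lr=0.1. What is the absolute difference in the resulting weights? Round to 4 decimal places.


With lr=0.01: w_new = 7.5 - 0.01 * 1.8 = 7.482
With lr=0.1: w_new = 7.5 - 0.1 * 1.8 = 7.32
Absolute difference = |7.482 - 7.32|
= 0.1620

0.1620


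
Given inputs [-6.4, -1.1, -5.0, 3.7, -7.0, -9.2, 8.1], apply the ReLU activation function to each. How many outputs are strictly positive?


ReLU(x) = max(0, x) for each element:
ReLU(-6.4) = 0
ReLU(-1.1) = 0
ReLU(-5.0) = 0
ReLU(3.7) = 3.7
ReLU(-7.0) = 0
ReLU(-9.2) = 0
ReLU(8.1) = 8.1
Active neurons (>0): 2

2


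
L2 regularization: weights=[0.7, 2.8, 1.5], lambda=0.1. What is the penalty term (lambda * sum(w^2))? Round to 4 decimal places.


Squaring each weight:
0.7^2 = 0.49
2.8^2 = 7.84
1.5^2 = 2.25
Sum of squares = 10.58
Penalty = 0.1 * 10.58 = 1.0580

1.0580


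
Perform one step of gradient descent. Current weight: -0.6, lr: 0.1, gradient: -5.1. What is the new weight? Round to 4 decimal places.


w_new = w_old - lr * gradient
= -0.6 - 0.1 * -5.1
= -0.6 - (-0.51)
= -0.0900

-0.0900


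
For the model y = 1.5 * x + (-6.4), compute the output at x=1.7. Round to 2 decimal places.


y = 1.5 * 1.7 + (-6.4)
= 2.55 + (-6.4)
= -3.85

-3.85


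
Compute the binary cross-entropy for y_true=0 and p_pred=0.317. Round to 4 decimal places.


For y=0: Loss = -log(1-p)
= -log(1 - 0.317)
= -log(0.683)
= -(-0.3813)
= 0.3813

0.3813


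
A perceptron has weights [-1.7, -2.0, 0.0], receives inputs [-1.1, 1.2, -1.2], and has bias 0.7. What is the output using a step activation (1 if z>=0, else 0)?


z = w . x + b
= -1.7*-1.1 + -2.0*1.2 + 0.0*-1.2 + 0.7
= 1.87 + -2.4 + -0.0 + 0.7
= -0.53 + 0.7
= 0.17
Since z = 0.17 >= 0, output = 1

1


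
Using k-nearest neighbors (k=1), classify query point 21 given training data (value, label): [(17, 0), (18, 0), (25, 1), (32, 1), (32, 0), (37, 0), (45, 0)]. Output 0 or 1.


Distances from query 21:
Point 18 (class 0): distance = 3
K=1 nearest neighbors: classes = [0]
Votes for class 1: 0 / 1
Majority vote => class 0

0


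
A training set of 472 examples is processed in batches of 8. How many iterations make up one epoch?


Iterations per epoch = dataset_size / batch_size
= 472 / 8
= 59

59


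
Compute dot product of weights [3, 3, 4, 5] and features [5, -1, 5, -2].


Element-wise products:
3 * 5 = 15
3 * -1 = -3
4 * 5 = 20
5 * -2 = -10
Sum = 15 + -3 + 20 + -10
= 22

22


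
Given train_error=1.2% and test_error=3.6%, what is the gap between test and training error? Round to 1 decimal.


Generalization gap = test_error - train_error
= 3.6 - 1.2
= 2.4%
A moderate gap.

2.4


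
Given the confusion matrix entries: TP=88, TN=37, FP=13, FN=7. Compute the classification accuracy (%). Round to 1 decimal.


Accuracy = (TP + TN) / (TP + TN + FP + FN) * 100
= (88 + 37) / (88 + 37 + 13 + 7)
= 125 / 145
= 0.8621
= 86.2%

86.2


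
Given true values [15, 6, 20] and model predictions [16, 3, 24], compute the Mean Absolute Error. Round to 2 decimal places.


Absolute errors: [1, 3, 4]
Sum of absolute errors = 8
MAE = 8 / 3 = 2.67

2.67


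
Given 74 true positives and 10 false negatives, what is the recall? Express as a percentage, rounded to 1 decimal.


Recall = TP / (TP + FN) * 100
= 74 / (74 + 10)
= 74 / 84
= 0.881
= 88.1%

88.1


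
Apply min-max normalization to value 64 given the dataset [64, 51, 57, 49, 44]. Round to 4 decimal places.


Min = 44, Max = 64
Range = 64 - 44 = 20
Scaled = (x - min) / (max - min)
= (64 - 44) / 20
= 20 / 20
= 1.0000

1.0000


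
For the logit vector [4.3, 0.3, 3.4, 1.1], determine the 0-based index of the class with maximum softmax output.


Softmax is a monotonic transformation, so it preserves the argmax.
We need to find the index of the maximum logit.
Index 0: 4.3
Index 1: 0.3
Index 2: 3.4
Index 3: 1.1
Maximum logit = 4.3 at index 0

0


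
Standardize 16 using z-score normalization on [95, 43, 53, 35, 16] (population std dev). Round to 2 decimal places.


Mean = (95 + 43 + 53 + 35 + 16) / 5 = 48.4
Variance = sum((x_i - mean)^2) / n = 690.24
Std = sqrt(690.24) = 26.2724
Z = (x - mean) / std
= (16 - 48.4) / 26.2724
= -32.4 / 26.2724
= -1.23

-1.23


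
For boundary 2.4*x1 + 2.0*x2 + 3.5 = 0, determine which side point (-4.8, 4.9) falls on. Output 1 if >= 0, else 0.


Compute 2.4 * -4.8 + 2.0 * 4.9 + 3.5
= -11.52 + 9.8 + 3.5
= 1.78
Since 1.78 >= 0, the point is on the positive side.

1


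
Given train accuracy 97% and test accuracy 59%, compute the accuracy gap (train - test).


Gap = train_accuracy - test_accuracy
= 97 - 59
= 38%
This large gap strongly indicates overfitting.

38


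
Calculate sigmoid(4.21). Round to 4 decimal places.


sigmoid(z) = 1 / (1 + exp(-z))
exp(-(4.21)) = exp(-4.21) = 0.0148
1 + 0.0148 = 1.0148
1 / 1.0148 = 0.9854

0.9854


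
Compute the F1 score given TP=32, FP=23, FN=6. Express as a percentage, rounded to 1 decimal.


Precision = TP / (TP + FP) = 32 / 55 = 0.5818
Recall = TP / (TP + FN) = 32 / 38 = 0.8421
F1 = 2 * P * R / (P + R)
= 2 * 0.5818 * 0.8421 / (0.5818 + 0.8421)
= 0.9799 / 1.4239
= 0.6882
As percentage: 68.8%

68.8


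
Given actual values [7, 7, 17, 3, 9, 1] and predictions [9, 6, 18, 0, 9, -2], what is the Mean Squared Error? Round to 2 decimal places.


Differences: [-2, 1, -1, 3, 0, 3]
Squared errors: [4, 1, 1, 9, 0, 9]
Sum of squared errors = 24
MSE = 24 / 6 = 4.00

4.00


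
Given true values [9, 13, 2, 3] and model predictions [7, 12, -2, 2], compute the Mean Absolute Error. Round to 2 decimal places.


Absolute errors: [2, 1, 4, 1]
Sum of absolute errors = 8
MAE = 8 / 4 = 2.00

2.00


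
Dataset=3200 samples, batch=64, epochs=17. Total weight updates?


Iterations per epoch = 3200 / 64 = 50
Total updates = iterations_per_epoch * epochs
= 50 * 17
= 850

850


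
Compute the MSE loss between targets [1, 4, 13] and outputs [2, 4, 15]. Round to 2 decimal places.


Differences: [-1, 0, -2]
Squared errors: [1, 0, 4]
Sum of squared errors = 5
MSE = 5 / 3 = 1.67

1.67


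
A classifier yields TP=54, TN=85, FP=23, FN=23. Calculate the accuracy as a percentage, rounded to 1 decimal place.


Accuracy = (TP + TN) / (TP + TN + FP + FN) * 100
= (54 + 85) / (54 + 85 + 23 + 23)
= 139 / 185
= 0.7514
= 75.1%

75.1


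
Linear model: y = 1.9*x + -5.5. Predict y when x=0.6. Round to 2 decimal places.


y = 1.9 * 0.6 + (-5.5)
= 1.14 + (-5.5)
= -4.36

-4.36


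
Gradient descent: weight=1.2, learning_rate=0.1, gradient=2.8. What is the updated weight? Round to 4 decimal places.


w_new = w_old - lr * gradient
= 1.2 - 0.1 * 2.8
= 1.2 - (0.28)
= 0.9200

0.9200


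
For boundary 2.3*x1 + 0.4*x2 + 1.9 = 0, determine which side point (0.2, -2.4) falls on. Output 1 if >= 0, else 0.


Compute 2.3 * 0.2 + 0.4 * -2.4 + 1.9
= 0.46 + -0.96 + 1.9
= 1.4
Since 1.4 >= 0, the point is on the positive side.

1


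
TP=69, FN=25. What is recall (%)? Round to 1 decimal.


Recall = TP / (TP + FN) * 100
= 69 / (69 + 25)
= 69 / 94
= 0.734
= 73.4%

73.4


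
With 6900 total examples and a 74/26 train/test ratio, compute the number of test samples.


Train samples = 6900 * 74% = 5106
Test samples = 6900 - 5106
= 1794

1794


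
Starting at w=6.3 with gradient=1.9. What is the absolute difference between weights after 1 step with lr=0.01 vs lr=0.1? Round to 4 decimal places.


With lr=0.01: w_new = 6.3 - 0.01 * 1.9 = 6.281
With lr=0.1: w_new = 6.3 - 0.1 * 1.9 = 6.11
Absolute difference = |6.281 - 6.11|
= 0.1710

0.1710


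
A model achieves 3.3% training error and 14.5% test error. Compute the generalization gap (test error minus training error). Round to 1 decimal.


Generalization gap = test_error - train_error
= 14.5 - 3.3
= 11.2%
A large gap suggests overfitting.

11.2


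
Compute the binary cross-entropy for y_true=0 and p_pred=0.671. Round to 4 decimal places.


For y=0: Loss = -log(1-p)
= -log(1 - 0.671)
= -log(0.329)
= -(-1.1117)
= 1.1117

1.1117


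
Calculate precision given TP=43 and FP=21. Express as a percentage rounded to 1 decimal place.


Precision = TP / (TP + FP) * 100
= 43 / (43 + 21)
= 43 / 64
= 0.6719
= 67.2%

67.2


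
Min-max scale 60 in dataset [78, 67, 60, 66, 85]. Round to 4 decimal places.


Min = 60, Max = 85
Range = 85 - 60 = 25
Scaled = (x - min) / (max - min)
= (60 - 60) / 25
= 0 / 25
= 0.0000

0.0000


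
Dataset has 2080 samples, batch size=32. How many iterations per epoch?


Iterations per epoch = dataset_size / batch_size
= 2080 / 32
= 65

65


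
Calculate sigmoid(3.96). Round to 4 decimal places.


sigmoid(z) = 1 / (1 + exp(-z))
exp(-(3.96)) = exp(-3.96) = 0.0191
1 + 0.0191 = 1.0191
1 / 1.0191 = 0.9813

0.9813


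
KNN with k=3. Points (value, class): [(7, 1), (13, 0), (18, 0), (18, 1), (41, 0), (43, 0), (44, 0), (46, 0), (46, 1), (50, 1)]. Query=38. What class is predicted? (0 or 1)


Distances from query 38:
Point 41 (class 0): distance = 3
Point 43 (class 0): distance = 5
Point 44 (class 0): distance = 6
K=3 nearest neighbors: classes = [0, 0, 0]
Votes for class 1: 0 / 3
Majority vote => class 0

0


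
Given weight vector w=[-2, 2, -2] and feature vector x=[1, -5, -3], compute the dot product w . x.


Element-wise products:
-2 * 1 = -2
2 * -5 = -10
-2 * -3 = 6
Sum = -2 + -10 + 6
= -6

-6


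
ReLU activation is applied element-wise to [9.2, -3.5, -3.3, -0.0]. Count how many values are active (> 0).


ReLU(x) = max(0, x) for each element:
ReLU(9.2) = 9.2
ReLU(-3.5) = 0
ReLU(-3.3) = 0
ReLU(-0.0) = 0
Active neurons (>0): 1

1


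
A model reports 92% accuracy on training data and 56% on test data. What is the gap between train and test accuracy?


Gap = train_accuracy - test_accuracy
= 92 - 56
= 36%
This large gap strongly indicates overfitting.

36


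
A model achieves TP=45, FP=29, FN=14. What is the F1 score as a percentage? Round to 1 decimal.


Precision = TP / (TP + FP) = 45 / 74 = 0.6081
Recall = TP / (TP + FN) = 45 / 59 = 0.7627
F1 = 2 * P * R / (P + R)
= 2 * 0.6081 * 0.7627 / (0.6081 + 0.7627)
= 0.9276 / 1.3708
= 0.6767
As percentage: 67.7%

67.7


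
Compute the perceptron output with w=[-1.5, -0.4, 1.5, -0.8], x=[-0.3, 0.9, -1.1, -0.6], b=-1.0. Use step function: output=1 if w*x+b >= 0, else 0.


z = w . x + b
= -1.5*-0.3 + -0.4*0.9 + 1.5*-1.1 + -0.8*-0.6 + -1.0
= 0.45 + -0.36 + -1.65 + 0.48 + -1.0
= -1.08 + -1.0
= -2.08
Since z = -2.08 < 0, output = 0

0


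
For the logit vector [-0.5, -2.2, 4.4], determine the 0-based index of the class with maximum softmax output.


Softmax is a monotonic transformation, so it preserves the argmax.
We need to find the index of the maximum logit.
Index 0: -0.5
Index 1: -2.2
Index 2: 4.4
Maximum logit = 4.4 at index 2

2


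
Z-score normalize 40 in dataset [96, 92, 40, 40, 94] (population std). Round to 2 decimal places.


Mean = (96 + 92 + 40 + 40 + 94) / 5 = 72.4
Variance = sum((x_i - mean)^2) / n = 701.44
Std = sqrt(701.44) = 26.4847
Z = (x - mean) / std
= (40 - 72.4) / 26.4847
= -32.4 / 26.4847
= -1.22

-1.22


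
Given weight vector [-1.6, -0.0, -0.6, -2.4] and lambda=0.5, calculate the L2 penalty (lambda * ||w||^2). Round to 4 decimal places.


Squaring each weight:
(-1.6)^2 = 2.56
(-0.0)^2 = 0.0
(-0.6)^2 = 0.36
(-2.4)^2 = 5.76
Sum of squares = 8.68
Penalty = 0.5 * 8.68 = 4.3400

4.3400


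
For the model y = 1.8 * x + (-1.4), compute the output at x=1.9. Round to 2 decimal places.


y = 1.8 * 1.9 + (-1.4)
= 3.42 + (-1.4)
= 2.02

2.02


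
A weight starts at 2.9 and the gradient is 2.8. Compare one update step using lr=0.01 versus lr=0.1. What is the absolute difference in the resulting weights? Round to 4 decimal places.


With lr=0.01: w_new = 2.9 - 0.01 * 2.8 = 2.872
With lr=0.1: w_new = 2.9 - 0.1 * 2.8 = 2.62
Absolute difference = |2.872 - 2.62|
= 0.2520

0.2520


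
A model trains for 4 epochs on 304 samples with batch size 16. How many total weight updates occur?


Iterations per epoch = 304 / 16 = 19
Total updates = iterations_per_epoch * epochs
= 19 * 4
= 76

76


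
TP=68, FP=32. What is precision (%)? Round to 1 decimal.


Precision = TP / (TP + FP) * 100
= 68 / (68 + 32)
= 68 / 100
= 0.68
= 68.0%

68.0


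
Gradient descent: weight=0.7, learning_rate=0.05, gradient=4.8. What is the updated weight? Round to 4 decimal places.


w_new = w_old - lr * gradient
= 0.7 - 0.05 * 4.8
= 0.7 - (0.24)
= 0.4600

0.4600


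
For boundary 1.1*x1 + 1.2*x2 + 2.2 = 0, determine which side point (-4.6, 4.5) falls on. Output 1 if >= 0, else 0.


Compute 1.1 * -4.6 + 1.2 * 4.5 + 2.2
= -5.06 + 5.4 + 2.2
= 2.54
Since 2.54 >= 0, the point is on the positive side.

1


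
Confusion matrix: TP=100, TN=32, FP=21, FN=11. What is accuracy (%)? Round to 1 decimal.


Accuracy = (TP + TN) / (TP + TN + FP + FN) * 100
= (100 + 32) / (100 + 32 + 21 + 11)
= 132 / 164
= 0.8049
= 80.5%

80.5


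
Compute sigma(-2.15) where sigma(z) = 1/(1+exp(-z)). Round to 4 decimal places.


sigmoid(z) = 1 / (1 + exp(-z))
exp(-(-2.15)) = exp(2.15) = 8.5849
1 + 8.5849 = 9.5849
1 / 9.5849 = 0.1043

0.1043


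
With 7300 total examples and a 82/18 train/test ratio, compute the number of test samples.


Train samples = 7300 * 82% = 5986
Test samples = 7300 - 5986
= 1314

1314


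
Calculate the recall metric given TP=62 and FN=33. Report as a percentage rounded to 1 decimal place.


Recall = TP / (TP + FN) * 100
= 62 / (62 + 33)
= 62 / 95
= 0.6526
= 65.3%

65.3


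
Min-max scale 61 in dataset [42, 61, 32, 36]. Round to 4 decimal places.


Min = 32, Max = 61
Range = 61 - 32 = 29
Scaled = (x - min) / (max - min)
= (61 - 32) / 29
= 29 / 29
= 1.0000

1.0000


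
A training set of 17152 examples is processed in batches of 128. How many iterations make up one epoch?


Iterations per epoch = dataset_size / batch_size
= 17152 / 128
= 134

134


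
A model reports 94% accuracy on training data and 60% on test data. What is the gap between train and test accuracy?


Gap = train_accuracy - test_accuracy
= 94 - 60
= 34%
This large gap strongly indicates overfitting.

34


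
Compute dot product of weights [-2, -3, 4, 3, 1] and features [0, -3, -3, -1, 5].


Element-wise products:
-2 * 0 = 0
-3 * -3 = 9
4 * -3 = -12
3 * -1 = -3
1 * 5 = 5
Sum = 0 + 9 + -12 + -3 + 5
= -1

-1


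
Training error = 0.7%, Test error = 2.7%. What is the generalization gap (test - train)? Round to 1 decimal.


Generalization gap = test_error - train_error
= 2.7 - 0.7
= 2.0%
A moderate gap.

2.0


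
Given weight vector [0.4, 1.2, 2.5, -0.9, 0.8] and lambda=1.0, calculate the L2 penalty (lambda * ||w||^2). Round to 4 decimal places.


Squaring each weight:
0.4^2 = 0.16
1.2^2 = 1.44
2.5^2 = 6.25
(-0.9)^2 = 0.81
0.8^2 = 0.64
Sum of squares = 9.3
Penalty = 1.0 * 9.3 = 9.3000

9.3000


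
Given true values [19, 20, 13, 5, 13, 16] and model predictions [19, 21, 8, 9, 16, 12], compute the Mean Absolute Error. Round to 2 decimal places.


Absolute errors: [0, 1, 5, 4, 3, 4]
Sum of absolute errors = 17
MAE = 17 / 6 = 2.83

2.83


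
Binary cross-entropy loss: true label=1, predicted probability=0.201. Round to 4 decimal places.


For y=1: Loss = -log(p)
= -log(0.201)
= -(-1.6045)
= 1.6045

1.6045


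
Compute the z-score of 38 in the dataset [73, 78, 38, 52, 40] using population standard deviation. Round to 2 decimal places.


Mean = (73 + 78 + 38 + 52 + 40) / 5 = 56.2
Variance = sum((x_i - mean)^2) / n = 273.76
Std = sqrt(273.76) = 16.5457
Z = (x - mean) / std
= (38 - 56.2) / 16.5457
= -18.2 / 16.5457
= -1.10

-1.10


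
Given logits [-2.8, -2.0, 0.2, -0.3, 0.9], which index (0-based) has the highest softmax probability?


Softmax is a monotonic transformation, so it preserves the argmax.
We need to find the index of the maximum logit.
Index 0: -2.8
Index 1: -2.0
Index 2: 0.2
Index 3: -0.3
Index 4: 0.9
Maximum logit = 0.9 at index 4

4


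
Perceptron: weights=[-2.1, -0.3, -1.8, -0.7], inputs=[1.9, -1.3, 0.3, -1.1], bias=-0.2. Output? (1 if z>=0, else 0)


z = w . x + b
= -2.1*1.9 + -0.3*-1.3 + -1.8*0.3 + -0.7*-1.1 + -0.2
= -3.99 + 0.39 + -0.54 + 0.77 + -0.2
= -3.37 + -0.2
= -3.57
Since z = -3.57 < 0, output = 0

0


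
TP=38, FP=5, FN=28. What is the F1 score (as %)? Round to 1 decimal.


Precision = TP / (TP + FP) = 38 / 43 = 0.8837
Recall = TP / (TP + FN) = 38 / 66 = 0.5758
F1 = 2 * P * R / (P + R)
= 2 * 0.8837 * 0.5758 / (0.8837 + 0.5758)
= 1.0176 / 1.4595
= 0.6972
As percentage: 69.7%

69.7


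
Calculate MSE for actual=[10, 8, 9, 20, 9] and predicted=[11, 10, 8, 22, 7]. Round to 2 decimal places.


Differences: [-1, -2, 1, -2, 2]
Squared errors: [1, 4, 1, 4, 4]
Sum of squared errors = 14
MSE = 14 / 5 = 2.80

2.80


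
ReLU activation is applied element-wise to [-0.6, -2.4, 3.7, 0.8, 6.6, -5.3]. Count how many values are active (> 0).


ReLU(x) = max(0, x) for each element:
ReLU(-0.6) = 0
ReLU(-2.4) = 0
ReLU(3.7) = 3.7
ReLU(0.8) = 0.8
ReLU(6.6) = 6.6
ReLU(-5.3) = 0
Active neurons (>0): 3

3


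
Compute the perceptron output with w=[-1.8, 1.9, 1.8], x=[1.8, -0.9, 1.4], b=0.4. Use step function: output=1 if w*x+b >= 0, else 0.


z = w . x + b
= -1.8*1.8 + 1.9*-0.9 + 1.8*1.4 + 0.4
= -3.24 + -1.71 + 2.52 + 0.4
= -2.43 + 0.4
= -2.03
Since z = -2.03 < 0, output = 0

0


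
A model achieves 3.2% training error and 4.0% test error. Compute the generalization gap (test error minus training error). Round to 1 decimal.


Generalization gap = test_error - train_error
= 4.0 - 3.2
= 0.8%
A small gap suggests good generalization.

0.8


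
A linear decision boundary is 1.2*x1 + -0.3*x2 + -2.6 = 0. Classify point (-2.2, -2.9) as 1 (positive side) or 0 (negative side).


Compute 1.2 * -2.2 + -0.3 * -2.9 + -2.6
= -2.64 + 0.87 + -2.6
= -4.37
Since -4.37 < 0, the point is on the negative side.

0


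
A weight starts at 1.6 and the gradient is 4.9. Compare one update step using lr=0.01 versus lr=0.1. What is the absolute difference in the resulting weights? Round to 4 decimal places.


With lr=0.01: w_new = 1.6 - 0.01 * 4.9 = 1.551
With lr=0.1: w_new = 1.6 - 0.1 * 4.9 = 1.11
Absolute difference = |1.551 - 1.11|
= 0.4410

0.4410


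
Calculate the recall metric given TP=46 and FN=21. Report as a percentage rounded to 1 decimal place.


Recall = TP / (TP + FN) * 100
= 46 / (46 + 21)
= 46 / 67
= 0.6866
= 68.7%

68.7


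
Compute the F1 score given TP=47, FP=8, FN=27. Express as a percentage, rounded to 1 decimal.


Precision = TP / (TP + FP) = 47 / 55 = 0.8545
Recall = TP / (TP + FN) = 47 / 74 = 0.6351
F1 = 2 * P * R / (P + R)
= 2 * 0.8545 * 0.6351 / (0.8545 + 0.6351)
= 1.0855 / 1.4897
= 0.7287
As percentage: 72.9%

72.9


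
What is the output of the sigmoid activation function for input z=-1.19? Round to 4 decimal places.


sigmoid(z) = 1 / (1 + exp(-z))
exp(-(-1.19)) = exp(1.19) = 3.2871
1 + 3.2871 = 4.2871
1 / 4.2871 = 0.2333

0.2333


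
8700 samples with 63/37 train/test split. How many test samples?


Train samples = 8700 * 63% = 5481
Test samples = 8700 - 5481
= 3219

3219


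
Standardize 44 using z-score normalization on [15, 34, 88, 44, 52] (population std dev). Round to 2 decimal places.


Mean = (15 + 34 + 88 + 44 + 52) / 5 = 46.6
Variance = sum((x_i - mean)^2) / n = 581.44
Std = sqrt(581.44) = 24.1131
Z = (x - mean) / std
= (44 - 46.6) / 24.1131
= -2.6 / 24.1131
= -0.11

-0.11


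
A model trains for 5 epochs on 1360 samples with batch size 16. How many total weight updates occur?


Iterations per epoch = 1360 / 16 = 85
Total updates = iterations_per_epoch * epochs
= 85 * 5
= 425

425


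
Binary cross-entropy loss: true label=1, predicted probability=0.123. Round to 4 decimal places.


For y=1: Loss = -log(p)
= -log(0.123)
= -(-2.0956)
= 2.0956

2.0956


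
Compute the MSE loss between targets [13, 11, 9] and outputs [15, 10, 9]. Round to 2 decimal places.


Differences: [-2, 1, 0]
Squared errors: [4, 1, 0]
Sum of squared errors = 5
MSE = 5 / 3 = 1.67

1.67


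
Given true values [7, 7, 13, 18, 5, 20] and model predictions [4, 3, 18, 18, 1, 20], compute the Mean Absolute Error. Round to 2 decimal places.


Absolute errors: [3, 4, 5, 0, 4, 0]
Sum of absolute errors = 16
MAE = 16 / 6 = 2.67

2.67


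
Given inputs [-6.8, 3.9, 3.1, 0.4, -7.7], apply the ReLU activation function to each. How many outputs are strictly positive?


ReLU(x) = max(0, x) for each element:
ReLU(-6.8) = 0
ReLU(3.9) = 3.9
ReLU(3.1) = 3.1
ReLU(0.4) = 0.4
ReLU(-7.7) = 0
Active neurons (>0): 3

3


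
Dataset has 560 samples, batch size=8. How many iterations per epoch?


Iterations per epoch = dataset_size / batch_size
= 560 / 8
= 70

70


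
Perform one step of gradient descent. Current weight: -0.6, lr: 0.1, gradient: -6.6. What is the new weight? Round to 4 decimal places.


w_new = w_old - lr * gradient
= -0.6 - 0.1 * -6.6
= -0.6 - (-0.66)
= 0.0600

0.0600


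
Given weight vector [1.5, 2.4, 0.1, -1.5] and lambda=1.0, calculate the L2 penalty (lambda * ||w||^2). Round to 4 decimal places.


Squaring each weight:
1.5^2 = 2.25
2.4^2 = 5.76
0.1^2 = 0.01
(-1.5)^2 = 2.25
Sum of squares = 10.27
Penalty = 1.0 * 10.27 = 10.2700

10.2700


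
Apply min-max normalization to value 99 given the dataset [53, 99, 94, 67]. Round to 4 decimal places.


Min = 53, Max = 99
Range = 99 - 53 = 46
Scaled = (x - min) / (max - min)
= (99 - 53) / 46
= 46 / 46
= 1.0000

1.0000


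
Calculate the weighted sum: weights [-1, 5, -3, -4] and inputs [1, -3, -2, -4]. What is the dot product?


Element-wise products:
-1 * 1 = -1
5 * -3 = -15
-3 * -2 = 6
-4 * -4 = 16
Sum = -1 + -15 + 6 + 16
= 6

6


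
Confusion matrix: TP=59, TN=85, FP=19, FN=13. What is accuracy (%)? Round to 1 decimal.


Accuracy = (TP + TN) / (TP + TN + FP + FN) * 100
= (59 + 85) / (59 + 85 + 19 + 13)
= 144 / 176
= 0.8182
= 81.8%

81.8


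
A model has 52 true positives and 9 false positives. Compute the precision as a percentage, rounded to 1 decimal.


Precision = TP / (TP + FP) * 100
= 52 / (52 + 9)
= 52 / 61
= 0.8525
= 85.2%

85.2


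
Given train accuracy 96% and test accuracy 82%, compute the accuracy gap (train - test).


Gap = train_accuracy - test_accuracy
= 96 - 82
= 14%
This gap suggests the model is overfitting.

14


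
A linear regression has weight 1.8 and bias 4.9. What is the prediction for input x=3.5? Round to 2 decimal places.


y = 1.8 * 3.5 + (4.9)
= 6.3 + (4.9)
= 11.20

11.20


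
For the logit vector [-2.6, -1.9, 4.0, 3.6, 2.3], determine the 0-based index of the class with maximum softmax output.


Softmax is a monotonic transformation, so it preserves the argmax.
We need to find the index of the maximum logit.
Index 0: -2.6
Index 1: -1.9
Index 2: 4.0
Index 3: 3.6
Index 4: 2.3
Maximum logit = 4.0 at index 2

2


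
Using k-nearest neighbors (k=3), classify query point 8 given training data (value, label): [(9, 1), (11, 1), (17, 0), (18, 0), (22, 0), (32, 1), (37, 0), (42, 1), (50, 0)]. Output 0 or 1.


Distances from query 8:
Point 9 (class 1): distance = 1
Point 11 (class 1): distance = 3
Point 17 (class 0): distance = 9
K=3 nearest neighbors: classes = [1, 1, 0]
Votes for class 1: 2 / 3
Majority vote => class 1

1


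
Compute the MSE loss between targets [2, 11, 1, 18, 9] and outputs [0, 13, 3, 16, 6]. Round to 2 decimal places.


Differences: [2, -2, -2, 2, 3]
Squared errors: [4, 4, 4, 4, 9]
Sum of squared errors = 25
MSE = 25 / 5 = 5.00

5.00


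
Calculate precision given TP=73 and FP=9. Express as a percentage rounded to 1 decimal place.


Precision = TP / (TP + FP) * 100
= 73 / (73 + 9)
= 73 / 82
= 0.8902
= 89.0%

89.0


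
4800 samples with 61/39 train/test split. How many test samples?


Train samples = 4800 * 61% = 2928
Test samples = 4800 - 2928
= 1872

1872


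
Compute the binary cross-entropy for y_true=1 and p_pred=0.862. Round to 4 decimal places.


For y=1: Loss = -log(p)
= -log(0.862)
= -(-0.1485)
= 0.1485

0.1485


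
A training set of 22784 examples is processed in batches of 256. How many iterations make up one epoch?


Iterations per epoch = dataset_size / batch_size
= 22784 / 256
= 89

89


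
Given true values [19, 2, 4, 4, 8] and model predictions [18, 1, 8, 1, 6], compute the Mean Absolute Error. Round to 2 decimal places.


Absolute errors: [1, 1, 4, 3, 2]
Sum of absolute errors = 11
MAE = 11 / 5 = 2.20

2.20


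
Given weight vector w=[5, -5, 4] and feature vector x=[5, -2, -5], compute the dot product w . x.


Element-wise products:
5 * 5 = 25
-5 * -2 = 10
4 * -5 = -20
Sum = 25 + 10 + -20
= 15

15


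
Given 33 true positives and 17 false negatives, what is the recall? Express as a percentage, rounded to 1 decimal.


Recall = TP / (TP + FN) * 100
= 33 / (33 + 17)
= 33 / 50
= 0.66
= 66.0%

66.0


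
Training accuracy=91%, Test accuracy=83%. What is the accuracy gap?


Gap = train_accuracy - test_accuracy
= 91 - 83
= 8%
This moderate gap may indicate mild overfitting.

8


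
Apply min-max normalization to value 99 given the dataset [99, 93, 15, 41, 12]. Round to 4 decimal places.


Min = 12, Max = 99
Range = 99 - 12 = 87
Scaled = (x - min) / (max - min)
= (99 - 12) / 87
= 87 / 87
= 1.0000

1.0000


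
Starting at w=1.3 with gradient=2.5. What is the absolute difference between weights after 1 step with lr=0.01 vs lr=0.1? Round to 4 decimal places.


With lr=0.01: w_new = 1.3 - 0.01 * 2.5 = 1.275
With lr=0.1: w_new = 1.3 - 0.1 * 2.5 = 1.05
Absolute difference = |1.275 - 1.05|
= 0.2250

0.2250


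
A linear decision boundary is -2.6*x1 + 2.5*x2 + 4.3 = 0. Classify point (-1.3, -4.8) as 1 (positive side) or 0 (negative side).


Compute -2.6 * -1.3 + 2.5 * -4.8 + 4.3
= 3.38 + -12.0 + 4.3
= -4.32
Since -4.32 < 0, the point is on the negative side.

0


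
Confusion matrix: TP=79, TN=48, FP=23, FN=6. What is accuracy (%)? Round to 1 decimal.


Accuracy = (TP + TN) / (TP + TN + FP + FN) * 100
= (79 + 48) / (79 + 48 + 23 + 6)
= 127 / 156
= 0.8141
= 81.4%

81.4


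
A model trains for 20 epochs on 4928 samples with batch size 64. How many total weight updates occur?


Iterations per epoch = 4928 / 64 = 77
Total updates = iterations_per_epoch * epochs
= 77 * 20
= 1540

1540


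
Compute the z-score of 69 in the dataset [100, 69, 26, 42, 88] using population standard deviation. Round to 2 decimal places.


Mean = (100 + 69 + 26 + 42 + 88) / 5 = 65.0
Variance = sum((x_i - mean)^2) / n = 764.0
Std = sqrt(764.0) = 27.6405
Z = (x - mean) / std
= (69 - 65.0) / 27.6405
= 4.0 / 27.6405
= 0.14

0.14


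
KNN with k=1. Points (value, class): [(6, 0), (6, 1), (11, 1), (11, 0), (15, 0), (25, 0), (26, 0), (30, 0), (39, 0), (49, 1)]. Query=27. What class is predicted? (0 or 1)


Distances from query 27:
Point 26 (class 0): distance = 1
K=1 nearest neighbors: classes = [0]
Votes for class 1: 0 / 1
Majority vote => class 0

0


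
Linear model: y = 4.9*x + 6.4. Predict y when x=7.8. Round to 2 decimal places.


y = 4.9 * 7.8 + (6.4)
= 38.22 + (6.4)
= 44.62

44.62


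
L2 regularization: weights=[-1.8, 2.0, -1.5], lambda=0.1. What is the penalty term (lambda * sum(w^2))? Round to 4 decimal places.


Squaring each weight:
(-1.8)^2 = 3.24
2.0^2 = 4.0
(-1.5)^2 = 2.25
Sum of squares = 9.49
Penalty = 0.1 * 9.49 = 0.9490

0.9490


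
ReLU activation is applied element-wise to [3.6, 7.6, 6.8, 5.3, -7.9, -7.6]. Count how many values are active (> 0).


ReLU(x) = max(0, x) for each element:
ReLU(3.6) = 3.6
ReLU(7.6) = 7.6
ReLU(6.8) = 6.8
ReLU(5.3) = 5.3
ReLU(-7.9) = 0
ReLU(-7.6) = 0
Active neurons (>0): 4

4


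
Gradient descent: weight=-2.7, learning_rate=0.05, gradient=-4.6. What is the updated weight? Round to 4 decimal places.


w_new = w_old - lr * gradient
= -2.7 - 0.05 * -4.6
= -2.7 - (-0.23)
= -2.4700

-2.4700


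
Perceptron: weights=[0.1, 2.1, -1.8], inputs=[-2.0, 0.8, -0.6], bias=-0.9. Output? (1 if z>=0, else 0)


z = w . x + b
= 0.1*-2.0 + 2.1*0.8 + -1.8*-0.6 + -0.9
= -0.2 + 1.68 + 1.08 + -0.9
= 2.56 + -0.9
= 1.66
Since z = 1.66 >= 0, output = 1

1


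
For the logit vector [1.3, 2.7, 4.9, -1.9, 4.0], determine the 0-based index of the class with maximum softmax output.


Softmax is a monotonic transformation, so it preserves the argmax.
We need to find the index of the maximum logit.
Index 0: 1.3
Index 1: 2.7
Index 2: 4.9
Index 3: -1.9
Index 4: 4.0
Maximum logit = 4.9 at index 2

2


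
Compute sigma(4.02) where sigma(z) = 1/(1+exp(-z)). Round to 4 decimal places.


sigmoid(z) = 1 / (1 + exp(-z))
exp(-(4.02)) = exp(-4.02) = 0.018
1 + 0.018 = 1.018
1 / 1.018 = 0.9824

0.9824


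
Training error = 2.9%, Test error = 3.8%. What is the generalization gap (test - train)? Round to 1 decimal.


Generalization gap = test_error - train_error
= 3.8 - 2.9
= 0.9%
A small gap suggests good generalization.

0.9


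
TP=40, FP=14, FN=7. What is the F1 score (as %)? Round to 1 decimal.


Precision = TP / (TP + FP) = 40 / 54 = 0.7407
Recall = TP / (TP + FN) = 40 / 47 = 0.8511
F1 = 2 * P * R / (P + R)
= 2 * 0.7407 * 0.8511 / (0.7407 + 0.8511)
= 1.2608 / 1.5918
= 0.7921
As percentage: 79.2%

79.2


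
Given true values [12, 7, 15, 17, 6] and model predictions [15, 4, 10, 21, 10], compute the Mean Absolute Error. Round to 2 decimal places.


Absolute errors: [3, 3, 5, 4, 4]
Sum of absolute errors = 19
MAE = 19 / 5 = 3.80

3.80


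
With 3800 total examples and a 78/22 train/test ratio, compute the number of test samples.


Train samples = 3800 * 78% = 2964
Test samples = 3800 - 2964
= 836

836


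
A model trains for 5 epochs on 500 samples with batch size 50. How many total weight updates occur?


Iterations per epoch = 500 / 50 = 10
Total updates = iterations_per_epoch * epochs
= 10 * 5
= 50

50


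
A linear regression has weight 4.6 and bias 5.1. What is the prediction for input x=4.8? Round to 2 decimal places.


y = 4.6 * 4.8 + (5.1)
= 22.08 + (5.1)
= 27.18

27.18


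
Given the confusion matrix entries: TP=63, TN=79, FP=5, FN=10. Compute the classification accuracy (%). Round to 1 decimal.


Accuracy = (TP + TN) / (TP + TN + FP + FN) * 100
= (63 + 79) / (63 + 79 + 5 + 10)
= 142 / 157
= 0.9045
= 90.4%

90.4


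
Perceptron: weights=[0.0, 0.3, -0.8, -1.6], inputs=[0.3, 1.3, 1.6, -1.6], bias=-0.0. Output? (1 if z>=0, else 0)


z = w . x + b
= 0.0*0.3 + 0.3*1.3 + -0.8*1.6 + -1.6*-1.6 + -0.0
= 0.0 + 0.39 + -1.28 + 2.56 + -0.0
= 1.67 + -0.0
= 1.67
Since z = 1.67 >= 0, output = 1

1


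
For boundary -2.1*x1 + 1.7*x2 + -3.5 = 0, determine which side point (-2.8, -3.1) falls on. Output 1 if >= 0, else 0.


Compute -2.1 * -2.8 + 1.7 * -3.1 + -3.5
= 5.88 + -5.27 + -3.5
= -2.89
Since -2.89 < 0, the point is on the negative side.

0


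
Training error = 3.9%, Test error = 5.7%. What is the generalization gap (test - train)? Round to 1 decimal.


Generalization gap = test_error - train_error
= 5.7 - 3.9
= 1.8%
A small gap suggests good generalization.

1.8


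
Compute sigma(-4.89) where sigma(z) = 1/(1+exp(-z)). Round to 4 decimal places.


sigmoid(z) = 1 / (1 + exp(-z))
exp(-(-4.89)) = exp(4.89) = 132.9536
1 + 132.9536 = 133.9536
1 / 133.9536 = 0.0075

0.0075


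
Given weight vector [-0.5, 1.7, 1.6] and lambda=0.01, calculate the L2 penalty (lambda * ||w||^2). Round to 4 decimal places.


Squaring each weight:
(-0.5)^2 = 0.25
1.7^2 = 2.89
1.6^2 = 2.56
Sum of squares = 5.7
Penalty = 0.01 * 5.7 = 0.0570

0.0570


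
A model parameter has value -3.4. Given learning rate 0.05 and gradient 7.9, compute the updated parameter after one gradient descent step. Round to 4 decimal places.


w_new = w_old - lr * gradient
= -3.4 - 0.05 * 7.9
= -3.4 - (0.395)
= -3.7950

-3.7950


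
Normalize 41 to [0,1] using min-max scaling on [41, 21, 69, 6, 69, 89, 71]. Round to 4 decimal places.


Min = 6, Max = 89
Range = 89 - 6 = 83
Scaled = (x - min) / (max - min)
= (41 - 6) / 83
= 35 / 83
= 0.4217

0.4217


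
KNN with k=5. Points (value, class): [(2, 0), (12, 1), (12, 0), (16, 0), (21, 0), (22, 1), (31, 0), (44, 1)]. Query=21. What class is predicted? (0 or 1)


Distances from query 21:
Point 21 (class 0): distance = 0
Point 22 (class 1): distance = 1
Point 16 (class 0): distance = 5
Point 12 (class 0): distance = 9
Point 12 (class 1): distance = 9
K=5 nearest neighbors: classes = [0, 1, 0, 0, 1]
Votes for class 1: 2 / 5
Majority vote => class 0

0


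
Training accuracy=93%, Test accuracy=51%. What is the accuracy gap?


Gap = train_accuracy - test_accuracy
= 93 - 51
= 42%
This large gap strongly indicates overfitting.

42


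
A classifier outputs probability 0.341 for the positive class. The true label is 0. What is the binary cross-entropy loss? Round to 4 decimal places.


For y=0: Loss = -log(1-p)
= -log(1 - 0.341)
= -log(0.659)
= -(-0.417)
= 0.4170

0.4170


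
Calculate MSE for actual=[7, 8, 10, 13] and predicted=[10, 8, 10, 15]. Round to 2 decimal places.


Differences: [-3, 0, 0, -2]
Squared errors: [9, 0, 0, 4]
Sum of squared errors = 13
MSE = 13 / 4 = 3.25

3.25


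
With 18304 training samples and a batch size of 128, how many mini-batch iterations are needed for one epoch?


Iterations per epoch = dataset_size / batch_size
= 18304 / 128
= 143

143


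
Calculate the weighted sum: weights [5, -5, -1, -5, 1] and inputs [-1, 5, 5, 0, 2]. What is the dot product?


Element-wise products:
5 * -1 = -5
-5 * 5 = -25
-1 * 5 = -5
-5 * 0 = 0
1 * 2 = 2
Sum = -5 + -25 + -5 + 0 + 2
= -33

-33


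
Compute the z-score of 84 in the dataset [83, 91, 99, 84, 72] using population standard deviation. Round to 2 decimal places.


Mean = (83 + 91 + 99 + 84 + 72) / 5 = 85.8
Variance = sum((x_i - mean)^2) / n = 80.56
Std = sqrt(80.56) = 8.9755
Z = (x - mean) / std
= (84 - 85.8) / 8.9755
= -1.8 / 8.9755
= -0.20

-0.20


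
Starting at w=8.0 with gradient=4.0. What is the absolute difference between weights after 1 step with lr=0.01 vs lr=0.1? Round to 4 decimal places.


With lr=0.01: w_new = 8.0 - 0.01 * 4.0 = 7.96
With lr=0.1: w_new = 8.0 - 0.1 * 4.0 = 7.6
Absolute difference = |7.96 - 7.6|
= 0.3600

0.3600


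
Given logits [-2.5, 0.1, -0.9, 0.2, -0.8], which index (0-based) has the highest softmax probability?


Softmax is a monotonic transformation, so it preserves the argmax.
We need to find the index of the maximum logit.
Index 0: -2.5
Index 1: 0.1
Index 2: -0.9
Index 3: 0.2
Index 4: -0.8
Maximum logit = 0.2 at index 3

3


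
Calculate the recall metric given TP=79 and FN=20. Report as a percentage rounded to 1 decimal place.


Recall = TP / (TP + FN) * 100
= 79 / (79 + 20)
= 79 / 99
= 0.798
= 79.8%

79.8


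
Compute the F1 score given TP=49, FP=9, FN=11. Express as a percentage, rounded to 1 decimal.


Precision = TP / (TP + FP) = 49 / 58 = 0.8448
Recall = TP / (TP + FN) = 49 / 60 = 0.8167
F1 = 2 * P * R / (P + R)
= 2 * 0.8448 * 0.8167 / (0.8448 + 0.8167)
= 1.3799 / 1.6615
= 0.8305
As percentage: 83.1%

83.1


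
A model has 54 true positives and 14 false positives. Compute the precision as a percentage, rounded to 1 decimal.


Precision = TP / (TP + FP) * 100
= 54 / (54 + 14)
= 54 / 68
= 0.7941
= 79.4%

79.4


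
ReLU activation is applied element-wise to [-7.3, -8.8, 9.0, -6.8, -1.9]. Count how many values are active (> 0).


ReLU(x) = max(0, x) for each element:
ReLU(-7.3) = 0
ReLU(-8.8) = 0
ReLU(9.0) = 9.0
ReLU(-6.8) = 0
ReLU(-1.9) = 0
Active neurons (>0): 1

1


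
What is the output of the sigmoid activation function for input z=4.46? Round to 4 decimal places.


sigmoid(z) = 1 / (1 + exp(-z))
exp(-(4.46)) = exp(-4.46) = 0.0116
1 + 0.0116 = 1.0116
1 / 1.0116 = 0.9886

0.9886


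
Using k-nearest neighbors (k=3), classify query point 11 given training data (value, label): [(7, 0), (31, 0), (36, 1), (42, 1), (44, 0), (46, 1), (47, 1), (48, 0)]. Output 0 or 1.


Distances from query 11:
Point 7 (class 0): distance = 4
Point 31 (class 0): distance = 20
Point 36 (class 1): distance = 25
K=3 nearest neighbors: classes = [0, 0, 1]
Votes for class 1: 1 / 3
Majority vote => class 0

0


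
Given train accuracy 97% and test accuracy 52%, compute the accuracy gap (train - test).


Gap = train_accuracy - test_accuracy
= 97 - 52
= 45%
This large gap strongly indicates overfitting.

45


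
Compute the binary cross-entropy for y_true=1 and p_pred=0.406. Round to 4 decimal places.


For y=1: Loss = -log(p)
= -log(0.406)
= -(-0.9014)
= 0.9014

0.9014


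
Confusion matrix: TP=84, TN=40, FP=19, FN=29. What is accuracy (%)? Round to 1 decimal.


Accuracy = (TP + TN) / (TP + TN + FP + FN) * 100
= (84 + 40) / (84 + 40 + 19 + 29)
= 124 / 172
= 0.7209
= 72.1%

72.1


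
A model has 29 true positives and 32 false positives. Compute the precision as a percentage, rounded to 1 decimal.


Precision = TP / (TP + FP) * 100
= 29 / (29 + 32)
= 29 / 61
= 0.4754
= 47.5%

47.5


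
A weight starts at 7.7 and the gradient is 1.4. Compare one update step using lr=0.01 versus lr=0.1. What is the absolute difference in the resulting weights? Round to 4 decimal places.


With lr=0.01: w_new = 7.7 - 0.01 * 1.4 = 7.686
With lr=0.1: w_new = 7.7 - 0.1 * 1.4 = 7.56
Absolute difference = |7.686 - 7.56|
= 0.1260

0.1260
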